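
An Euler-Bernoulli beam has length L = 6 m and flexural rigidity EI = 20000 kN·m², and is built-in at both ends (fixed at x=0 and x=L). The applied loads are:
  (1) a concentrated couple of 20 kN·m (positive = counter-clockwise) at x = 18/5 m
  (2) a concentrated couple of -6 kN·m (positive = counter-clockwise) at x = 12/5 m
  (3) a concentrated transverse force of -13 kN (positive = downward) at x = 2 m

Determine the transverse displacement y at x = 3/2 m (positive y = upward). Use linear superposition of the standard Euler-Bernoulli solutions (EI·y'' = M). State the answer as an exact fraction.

y(3/2) = 37/240000 m

Load 1 — applied couple M₀=20 kN·m at a=18/5 m (b=L-a=12/5):
  y_1 = (R_Ax³/6 - M_Ax²/2)/EI  [x≤a] with R_A=24/5, M_A=32/5 = ((24/5)·(3/2)³/6 - (32/5)·(3/2)²/2)/20000 = -9/40000 m
Load 2 — applied couple M₀=-6 kN·m at a=12/5 m (b=L-a=18/5):
  y_2 = (R_Ax³/6 - M_Ax²/2)/EI  [x≤a] with R_A=-36/25, M_A=-18/25 = ((-36/25)·(3/2)³/6 - (-18/25)·(3/2)²/2)/20000 = 0 m
Load 3 — point force P=-13 kN at a=2 m (b=L-a=4):
  y_3 = -Pb²x²(3aL-(3a+b)x)/(6L³EI)  [x≤a] = -(-13)·4²·(3/2)²·(3·2·6-(3·2+4)·(3/2))/(6·6³·20000) = 91/240000 m
Superposition: y = Σ y_i = 37/240000 m ≈ 0.000154 m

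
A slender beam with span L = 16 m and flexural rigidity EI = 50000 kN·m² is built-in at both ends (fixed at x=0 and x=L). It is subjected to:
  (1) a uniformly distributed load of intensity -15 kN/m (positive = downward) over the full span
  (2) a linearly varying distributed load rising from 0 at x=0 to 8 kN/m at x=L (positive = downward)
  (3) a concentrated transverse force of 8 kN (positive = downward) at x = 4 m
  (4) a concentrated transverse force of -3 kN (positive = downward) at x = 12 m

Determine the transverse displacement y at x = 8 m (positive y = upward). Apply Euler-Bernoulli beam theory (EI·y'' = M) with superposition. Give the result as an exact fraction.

Load 1 — uniform load w=-15 kN/m over full span:
  y_1 = -wx²(L-x)²/(24EI) = -(-15)·8²·(16-8)²/(24·50000) = 32/625 m
Load 2 — triangular load w₀=8 kN/m (0→w₀ over full span):
  y_2 = -w₀x²(L-x)²(x+2L)/(120LEI) = -8·8²·(16-8)²·(8+2·16)/(120·16·50000) = -128/9375 m
Load 3 — point force P=8 kN at a=4 m (b=L-a=12):
  y_3 = -Pa²(L-x)²(3bL-(3b+a)(L-x))/(6L³EI)  [x>a] = -8·4²·(16-8)²·(3·12·16-(3·12+4)·(16-8))/(6·16³·50000) = -16/9375 m
Load 4 — point force P=-3 kN at a=12 m (b=L-a=4):
  y_4 = -Pb²x²(3aL-(3a+b)x)/(6L³EI)  [x≤a] = -(-3)·4²·8²·(3·12·16-(3·12+4)·8)/(6·16³·50000) = 2/3125 m
Superposition: y = Σ y_i = 114/3125 m ≈ 0.036480 m

y(8) = 114/3125 m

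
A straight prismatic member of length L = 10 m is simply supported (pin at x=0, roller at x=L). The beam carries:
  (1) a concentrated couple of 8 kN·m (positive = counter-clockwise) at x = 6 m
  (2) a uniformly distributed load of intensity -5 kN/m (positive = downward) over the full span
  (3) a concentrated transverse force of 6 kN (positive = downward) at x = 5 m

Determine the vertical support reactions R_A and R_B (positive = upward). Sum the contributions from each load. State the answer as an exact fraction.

R_A = -106/5 kN, R_B = -114/5 kN

Load 1 — applied couple M₀=8 kN·m at a=6 m (b=L-a=4):
  R_A = M₀/L = 8/10 = 4/5 kN
  R_B = -M₀/L = -8/10 = -4/5 kN
Load 2 — uniform load w=-5 kN/m over full span:
  R_A = wL/2 = (-5)·10/2 = -25 kN
  R_B = wL/2 = (-5)·10/2 = -25 kN
Load 3 — point force P=6 kN at a=5 m (b=L-a=5):
  R_A = Pb/L = 6·5/10 = 3 kN
  R_B = Pa/L = 6·5/10 = 3 kN
Superposition: R_A = -106/5 kN, R_B = -114/5 kN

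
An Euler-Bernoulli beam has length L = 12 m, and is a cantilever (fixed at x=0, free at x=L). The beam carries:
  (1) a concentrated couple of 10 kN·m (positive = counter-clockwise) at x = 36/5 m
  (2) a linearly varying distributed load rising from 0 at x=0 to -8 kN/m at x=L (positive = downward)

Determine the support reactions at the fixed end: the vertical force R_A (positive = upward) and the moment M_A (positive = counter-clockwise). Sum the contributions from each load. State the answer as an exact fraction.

R_A = -48 kN, M_A = -394 kN·m

Load 1 — applied couple M₀=10 kN·m at a=36/5 m (b=L-a=24/5):
  R_A = 0 kN
  M_A = -M₀ = -10 kN·m
Load 2 — triangular load w₀=-8 kN/m (0→w₀ over full span):
  R_A = w₀L/2 = (-8)·12/2 = -48 kN
  M_A = w₀L²/3 = (-8)·12²/3 = -384 kN·m
Superposition: R_A = -48 kN, M_A = -394 kN·m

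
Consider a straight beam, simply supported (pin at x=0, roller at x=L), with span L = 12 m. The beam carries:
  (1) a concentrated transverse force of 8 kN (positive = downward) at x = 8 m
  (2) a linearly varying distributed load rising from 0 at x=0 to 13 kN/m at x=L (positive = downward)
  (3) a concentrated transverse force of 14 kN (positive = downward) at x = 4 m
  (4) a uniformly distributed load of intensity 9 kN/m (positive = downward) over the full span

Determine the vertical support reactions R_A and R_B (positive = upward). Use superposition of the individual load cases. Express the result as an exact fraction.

R_A = 92 kN, R_B = 116 kN

Load 1 — point force P=8 kN at a=8 m (b=L-a=4):
  R_A = Pb/L = 8·4/12 = 8/3 kN
  R_B = Pa/L = 8·8/12 = 16/3 kN
Load 2 — triangular load w₀=13 kN/m (0→w₀ over full span):
  R_A = w₀L/6 = 13·12/6 = 26 kN
  R_B = w₀L/3 = 13·12/3 = 52 kN
Load 3 — point force P=14 kN at a=4 m (b=L-a=8):
  R_A = Pb/L = 14·8/12 = 28/3 kN
  R_B = Pa/L = 14·4/12 = 14/3 kN
Load 4 — uniform load w=9 kN/m over full span:
  R_A = wL/2 = 9·12/2 = 54 kN
  R_B = wL/2 = 9·12/2 = 54 kN
Superposition: R_A = 92 kN, R_B = 116 kN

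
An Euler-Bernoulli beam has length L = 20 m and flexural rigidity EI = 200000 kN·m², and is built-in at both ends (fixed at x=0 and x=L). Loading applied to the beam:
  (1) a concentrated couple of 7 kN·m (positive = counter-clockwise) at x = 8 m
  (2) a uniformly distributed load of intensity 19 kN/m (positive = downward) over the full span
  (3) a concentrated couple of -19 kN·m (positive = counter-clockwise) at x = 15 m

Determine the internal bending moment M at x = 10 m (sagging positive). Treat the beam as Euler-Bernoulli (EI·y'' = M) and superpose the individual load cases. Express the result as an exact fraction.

Load 1 — applied couple M₀=7 kN·m at a=8 m (b=L-a=12):
  M_1 = R_Ax - M_A - M₀  [x>a] with R_A=63/125, M_A=21/25 = (63/125)·10 - (21/25) - 7 = -14/5 kN·m
Load 2 — uniform load w=19 kN/m over full span:
  M_2 = wLx/2 - wL²/12 - wx²/2 = 19·20·10/2 - 19·20²/12 - 19·10²/2 = 950/3 kN·m
Load 3 — applied couple M₀=-19 kN·m at a=15 m (b=L-a=5):
  M_3 = R_Ax - M_A  [x≤a] with R_A=-171/160, M_A=-95/16 = (-171/160)·10 - (-95/16) = -19/4 kN·m
Superposition: M = Σ M_i = 18547/60 kN·m ≈ 309.116667 kN·m

M(10) = 18547/60 kN·m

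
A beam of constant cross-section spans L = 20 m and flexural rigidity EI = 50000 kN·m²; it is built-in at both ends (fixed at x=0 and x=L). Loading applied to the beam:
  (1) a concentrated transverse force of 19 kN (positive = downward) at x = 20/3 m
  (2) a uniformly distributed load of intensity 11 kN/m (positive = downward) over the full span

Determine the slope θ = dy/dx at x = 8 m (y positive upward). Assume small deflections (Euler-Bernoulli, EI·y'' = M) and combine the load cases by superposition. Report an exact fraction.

θ(8) = -83/11250 rad

Load 1 — point force P=19 kN at a=20/3 m (b=L-a=40/3):
  θ_1 = Pa²(L-x)(2bL-(3b+a)(L-x))/(2L³EI)  [x>a] = 19·(20/3)²·(20-8)·(2·(40/3)·20-(3·(40/3)+(20/3))·(20-8))/(2·20³·50000) = -19/56250 rad
Load 2 — uniform load w=11 kN/m over full span:
  θ_2 = -wx(L-x)(L-2x)/(12EI) = -11·8·(20-8)·(20-2·8)/(12·50000) = -22/3125 rad
Superposition: θ = Σ θ_i = -83/11250 rad ≈ -0.007378 rad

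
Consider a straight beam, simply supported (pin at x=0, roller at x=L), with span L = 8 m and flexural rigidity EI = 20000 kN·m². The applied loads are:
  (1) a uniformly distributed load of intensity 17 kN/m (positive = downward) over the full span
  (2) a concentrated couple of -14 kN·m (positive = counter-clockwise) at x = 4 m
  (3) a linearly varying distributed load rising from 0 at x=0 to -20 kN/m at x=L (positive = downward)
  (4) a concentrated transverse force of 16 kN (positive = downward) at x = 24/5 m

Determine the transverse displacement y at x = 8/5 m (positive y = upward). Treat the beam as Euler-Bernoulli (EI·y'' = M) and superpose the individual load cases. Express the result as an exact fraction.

y(8/5) = -186917/11718750 m

Load 1 — uniform load w=17 kN/m over full span:
  y_1 = -wx(L³-2Lx²+x³)/(24EI) = -17·(8/5)·(8³-2·8·(8/5)²+(8/5)³)/(24·20000) = -31552/1171875 m
Load 2 — applied couple M₀=-14 kN·m at a=4 m (b=L-a=4):
  y_2 = (M₀x³/(6L)+C₁x)/EI  [x≤a] with C₁=M₀(3b²-L²)/(6L)=14/3 = ((-14)·(8/5)³/(6·8)+(14/3)·(8/5))/20000 = 49/156250 m
Load 3 — triangular load w₀=-20 kN/m (0→w₀ over full span):
  y_3 = -w₀x(7L⁴-10L²x²+3x⁴)/(360LEI) = -(-20)·(8/5)·(7·8⁴-10·8²·(8/5)²+3·(8/5)⁴)/(360·8·20000) = 88064/5859375 m
Load 4 — point force P=16 kN at a=24/5 m (b=L-a=16/5):
  y_4 = -Pbx(L²-b²-x²)/(6LEI)  [x≤a] = -16·(16/5)·(8/5)·(8²-(16/5)²-(8/5)²)/(6·8·20000) = -1024/234375 m
Superposition: y = Σ y_i = -186917/11718750 m ≈ -0.015950 m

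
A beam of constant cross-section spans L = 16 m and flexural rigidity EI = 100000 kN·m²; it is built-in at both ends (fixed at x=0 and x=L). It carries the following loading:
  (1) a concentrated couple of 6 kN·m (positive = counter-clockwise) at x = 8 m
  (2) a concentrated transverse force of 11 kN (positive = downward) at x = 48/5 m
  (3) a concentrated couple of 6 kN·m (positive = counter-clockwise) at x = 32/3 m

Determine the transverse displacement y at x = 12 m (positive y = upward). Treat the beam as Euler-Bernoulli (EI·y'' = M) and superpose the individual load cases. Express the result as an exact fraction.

y(12) = -4727/3750000 m

Load 1 — applied couple M₀=6 kN·m at a=8 m (b=L-a=8):
  y_1 = (R_Ax³/6 - M_Ax²/2 - M₀(x-a)²/2)/EI  [x>a] with R_A=9/16, M_A=3/2 = ((9/16)·12³/6 - (3/2)·12²/2 - 6·(12-8)²/2)/100000 = 3/50000 m
Load 2 — point force P=11 kN at a=48/5 m (b=L-a=32/5):
  y_2 = -Pa²(L-x)²(3bL-(3b+a)(L-x))/(6L³EI)  [x>a] = -11·(48/5)²·(16-12)²·(3·(32/5)·16-(3·(32/5)+(48/5))·(16-12))/(6·16³·100000) = -99/78125 m
Load 3 — applied couple M₀=6 kN·m at a=32/3 m (b=L-a=16/3):
  y_3 = (R_Ax³/6 - M_Ax²/2 - M₀(x-a)²/2)/EI  [x>a] with R_A=1/2, M_A=2 = ((1/2)·12³/6 - 2·12²/2 - 6·(12-(32/3))²/2)/100000 = -1/18750 m
Superposition: y = Σ y_i = -4727/3750000 m ≈ -0.001261 m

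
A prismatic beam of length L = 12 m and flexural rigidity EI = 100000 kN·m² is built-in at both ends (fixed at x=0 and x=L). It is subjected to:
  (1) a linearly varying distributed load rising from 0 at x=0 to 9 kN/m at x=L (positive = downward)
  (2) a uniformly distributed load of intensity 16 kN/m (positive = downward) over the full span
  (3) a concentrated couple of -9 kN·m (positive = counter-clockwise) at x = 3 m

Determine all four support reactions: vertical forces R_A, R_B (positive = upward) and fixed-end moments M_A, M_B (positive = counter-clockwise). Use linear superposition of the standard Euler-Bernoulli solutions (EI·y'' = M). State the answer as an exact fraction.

Load 1 — triangular load w₀=9 kN/m (0→w₀ over full span):
  R_A = 3w₀L/20 = 3·9·12/20 = 81/5 kN
  M_A = w₀L²/30 = 9·12²/30 = 216/5 kN·m
  R_B = 7w₀L/20 = 7·9·12/20 = 189/5 kN
  M_B = -w₀L²/20 = -9·12²/20 = -324/5 kN·m
Load 2 — uniform load w=16 kN/m over full span:
  R_A = wL/2 = 16·12/2 = 96 kN
  M_A = wL²/12 = 16·12²/12 = 192 kN·m
  R_B = wL/2 = 16·12/2 = 96 kN
  M_B = -wL²/12 = -16·12²/12 = -192 kN·m
Load 3 — applied couple M₀=-9 kN·m at a=3 m (b=L-a=9):
  R_A = 6M₀ab/L³ = 6·(-9)·3·9/12³ = -27/32 kN
  M_A = M₀b(2a-b)/L² = (-9)·9·(2·3-9)/12² = 27/16 kN·m
  R_B = -6M₀ab/L³ = -6·(-9)·3·9/12³ = 27/32 kN
  M_B = M₀a(2b-a)/L² = (-9)·3·(2·9-3)/12² = -45/16 kN·m
Superposition: R_A = 17817/160 kN, M_A = 18951/80 kN·m, R_B = 21543/160 kN, M_B = -20769/80 kN·m

R_A = 17817/160 kN, M_A = 18951/80 kN·m, R_B = 21543/160 kN, M_B = -20769/80 kN·m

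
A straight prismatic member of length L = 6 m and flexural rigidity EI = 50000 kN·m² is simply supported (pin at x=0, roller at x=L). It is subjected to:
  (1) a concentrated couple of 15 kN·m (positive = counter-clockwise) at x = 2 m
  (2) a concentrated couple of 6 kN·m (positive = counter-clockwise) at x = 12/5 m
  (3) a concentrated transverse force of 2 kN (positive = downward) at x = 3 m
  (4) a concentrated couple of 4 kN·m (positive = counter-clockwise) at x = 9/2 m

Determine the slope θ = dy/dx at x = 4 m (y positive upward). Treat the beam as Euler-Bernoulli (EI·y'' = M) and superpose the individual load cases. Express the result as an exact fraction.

Load 1 — applied couple M₀=15 kN·m at a=2 m (b=L-a=4):
  θ_1 = (M₀x²/(2L)-M₀(x-a)+C₁)/EI  [x>a] with C₁=M₀(3b²-L²)/(6L)=5 = (15·4²/(2·6)-15·(4-2)+5)/50000 = -1/10000 rad
Load 2 — applied couple M₀=6 kN·m at a=12/5 m (b=L-a=18/5):
  θ_2 = (M₀x²/(2L)-M₀(x-a)+C₁)/EI  [x>a] with C₁=M₀(3b²-L²)/(6L)=12/25 = (6·4²/(2·6)-6·(4-(12/5))+(12/25))/50000 = -7/312500 rad
Load 3 — point force P=2 kN at a=3 m (b=L-a=3):
  θ_3 = -Pa(2L²-6Lx+3x²+a²)/(6LEI)  [x>a] = -2·3·(2·6²-6·6·4+3·4²+3²)/(6·6·50000) = 1/20000 rad
Load 4 — applied couple M₀=4 kN·m at a=9/2 m (b=L-a=3/2):
  θ_4 = (M₀x²/(2L)+C₁)/EI  [x≤a] with C₁=M₀(3b²-L²)/(6L)=-13/4 = (4·4²/(2·6)+(-13/4))/50000 = 1/24000 rad
Superposition: θ = Σ θ_i = -461/15000000 rad ≈ -0.000031 rad

θ(4) = -461/15000000 rad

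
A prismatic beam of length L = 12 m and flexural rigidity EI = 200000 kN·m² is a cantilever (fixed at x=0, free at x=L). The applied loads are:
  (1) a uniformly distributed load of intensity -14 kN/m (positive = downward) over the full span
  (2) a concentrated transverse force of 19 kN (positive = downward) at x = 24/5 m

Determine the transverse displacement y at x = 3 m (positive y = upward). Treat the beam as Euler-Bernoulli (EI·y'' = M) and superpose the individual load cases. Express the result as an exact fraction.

y(3) = 70047/4000000 m

Load 1 — uniform load w=-14 kN/m over full span:
  y_1 = -wx²(x²-4Lx+6L²)/(24EI) = -(-14)·3²·(3²-4·12·3+6·12²)/(24·200000) = 15309/800000 m
Load 2 — point force P=19 kN at a=24/5 m (b=L-a=36/5):
  y_2 = -Px²(3a-x)/(6EI)  [x≤a] = -19·3²·(3·(24/5)-3)/(6·200000) = -3249/2000000 m
Superposition: y = Σ y_i = 70047/4000000 m ≈ 0.017512 m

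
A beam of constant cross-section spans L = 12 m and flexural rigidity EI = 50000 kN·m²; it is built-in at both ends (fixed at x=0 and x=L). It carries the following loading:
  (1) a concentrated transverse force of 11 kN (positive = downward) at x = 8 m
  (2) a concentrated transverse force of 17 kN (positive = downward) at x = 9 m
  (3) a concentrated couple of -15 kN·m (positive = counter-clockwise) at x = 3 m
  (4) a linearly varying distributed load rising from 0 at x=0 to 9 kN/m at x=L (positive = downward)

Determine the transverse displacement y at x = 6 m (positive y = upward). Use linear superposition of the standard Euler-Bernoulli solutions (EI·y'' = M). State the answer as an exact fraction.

y(6) = -5119/600000 m

Load 1 — point force P=11 kN at a=8 m (b=L-a=4):
  y_1 = -Pb²x²(3aL-(3a+b)x)/(6L³EI)  [x≤a] = -11·4²·6²·(3·8·12-(3·8+4)·6)/(6·12³·50000) = -11/7500 m
Load 2 — point force P=17 kN at a=9 m (b=L-a=3):
  y_2 = -Pb²x²(3aL-(3a+b)x)/(6L³EI)  [x≤a] = -17·3²·6²·(3·9·12-(3·9+3)·6)/(6·12³·50000) = -153/100000 m
Load 3 — applied couple M₀=-15 kN·m at a=3 m (b=L-a=9):
  y_3 = (R_Ax³/6 - M_Ax²/2 - M₀(x-a)²/2)/EI  [x>a] with R_A=-45/32, M_A=45/16 = ((-45/32)·6³/6 - (45/16)·6²/2 - (-15)·(6-3)²/2)/50000 = -27/40000 m
Load 4 — triangular load w₀=9 kN/m (0→w₀ over full span):
  y_4 = -w₀x²(L-x)²(x+2L)/(120LEI) = -9·6²·(12-6)²·(6+2·12)/(120·12·50000) = -243/50000 m
Superposition: y = Σ y_i = -5119/600000 m ≈ -0.008532 m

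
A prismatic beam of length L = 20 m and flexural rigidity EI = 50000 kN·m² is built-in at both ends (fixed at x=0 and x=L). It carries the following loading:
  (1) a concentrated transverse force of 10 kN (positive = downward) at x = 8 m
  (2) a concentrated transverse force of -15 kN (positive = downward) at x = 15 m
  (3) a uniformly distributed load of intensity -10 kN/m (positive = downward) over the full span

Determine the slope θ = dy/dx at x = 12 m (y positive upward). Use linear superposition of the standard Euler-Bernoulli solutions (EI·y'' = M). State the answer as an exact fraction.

θ(12) = -436/78125 rad

Load 1 — point force P=10 kN at a=8 m (b=L-a=12):
  θ_1 = Pa²(L-x)(2bL-(3b+a)(L-x))/(2L³EI)  [x>a] = 10·8²·(20-12)·(2·12·20-(3·12+8)·(20-12))/(2·20³·50000) = 64/78125 rad
Load 2 — point force P=-15 kN at a=15 m (b=L-a=5):
  θ_2 = -Pb²x(2aL-(3a+b)x)/(2L³EI)  [x≤a] = -(-15)·5²·12·(2·15·20-(3·15+5)·12)/(2·20³·50000) = 0 rad
Load 3 — uniform load w=-10 kN/m over full span:
  θ_3 = -wx(L-x)(L-2x)/(12EI) = -(-10)·12·(20-12)·(20-2·12)/(12·50000) = -4/625 rad
Superposition: θ = Σ θ_i = -436/78125 rad ≈ -0.005581 rad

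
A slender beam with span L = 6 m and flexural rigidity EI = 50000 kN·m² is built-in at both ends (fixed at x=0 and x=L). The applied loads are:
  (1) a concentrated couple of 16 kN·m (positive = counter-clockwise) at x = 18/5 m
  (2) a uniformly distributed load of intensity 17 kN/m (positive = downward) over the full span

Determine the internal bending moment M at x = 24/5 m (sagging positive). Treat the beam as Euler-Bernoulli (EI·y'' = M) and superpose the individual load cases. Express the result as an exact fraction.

Load 1 — applied couple M₀=16 kN·m at a=18/5 m (b=L-a=12/5):
  M_1 = R_Ax - M_A - M₀  [x>a] with R_A=96/25, M_A=128/25 = (96/25)·(24/5) - (128/25) - 16 = -336/125 kN·m
Load 2 — uniform load w=17 kN/m over full span:
  M_2 = wLx/2 - wL²/12 - wx²/2 = 17·6·(24/5)/2 - 17·6²/12 - 17·(24/5)²/2 = -51/25 kN·m
Superposition: M = Σ M_i = -591/125 kN·m ≈ -4.728000 kN·m

M(24/5) = -591/125 kN·m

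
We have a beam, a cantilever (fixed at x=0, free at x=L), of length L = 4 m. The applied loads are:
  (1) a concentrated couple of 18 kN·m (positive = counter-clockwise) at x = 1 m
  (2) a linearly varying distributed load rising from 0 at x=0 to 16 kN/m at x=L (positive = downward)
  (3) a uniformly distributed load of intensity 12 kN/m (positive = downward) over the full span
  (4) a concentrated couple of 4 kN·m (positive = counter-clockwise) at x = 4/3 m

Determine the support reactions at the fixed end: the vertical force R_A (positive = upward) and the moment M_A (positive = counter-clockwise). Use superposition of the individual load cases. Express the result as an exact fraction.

R_A = 80 kN, M_A = 478/3 kN·m

Load 1 — applied couple M₀=18 kN·m at a=1 m (b=L-a=3):
  R_A = 0 kN
  M_A = -M₀ = -18 kN·m
Load 2 — triangular load w₀=16 kN/m (0→w₀ over full span):
  R_A = w₀L/2 = 16·4/2 = 32 kN
  M_A = w₀L²/3 = 16·4²/3 = 256/3 kN·m
Load 3 — uniform load w=12 kN/m over full span:
  R_A = wL = 12·4 = 48 kN
  M_A = wL²/2 = 12·4²/2 = 96 kN·m
Load 4 — applied couple M₀=4 kN·m at a=4/3 m (b=L-a=8/3):
  R_A = 0 kN
  M_A = -M₀ = -4 kN·m
Superposition: R_A = 80 kN, M_A = 478/3 kN·m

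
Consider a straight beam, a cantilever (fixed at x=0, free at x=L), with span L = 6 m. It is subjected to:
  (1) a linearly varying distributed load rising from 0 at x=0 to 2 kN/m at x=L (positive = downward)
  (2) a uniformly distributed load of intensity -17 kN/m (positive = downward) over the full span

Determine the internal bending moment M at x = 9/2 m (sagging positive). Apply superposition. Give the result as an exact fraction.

M(9/2) = 273/16 kN·m

Load 1 — triangular load w₀=2 kN/m (0→w₀ over full span):
  M_1 = w₀Lx/2 - w₀L²/3 - w₀x³/(6L) = 2·6·(9/2)/2 - 2·6²/3 - 2·(9/2)³/(6·6) = -33/16 kN·m
Load 2 — uniform load w=-17 kN/m over full span:
  M_2 = -w(L-x)²/2 = -(-17)·(6-(9/2))²/2 = 153/8 kN·m
Superposition: M = Σ M_i = 273/16 kN·m ≈ 17.062500 kN·m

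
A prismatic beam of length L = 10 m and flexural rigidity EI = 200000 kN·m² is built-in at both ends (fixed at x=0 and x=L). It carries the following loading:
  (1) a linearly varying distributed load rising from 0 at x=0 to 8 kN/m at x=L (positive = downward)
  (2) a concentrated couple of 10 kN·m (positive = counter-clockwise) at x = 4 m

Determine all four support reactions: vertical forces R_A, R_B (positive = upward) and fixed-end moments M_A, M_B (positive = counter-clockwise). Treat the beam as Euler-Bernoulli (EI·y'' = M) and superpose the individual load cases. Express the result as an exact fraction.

Load 1 — triangular load w₀=8 kN/m (0→w₀ over full span):
  R_A = 3w₀L/20 = 3·8·10/20 = 12 kN
  M_A = w₀L²/30 = 8·10²/30 = 80/3 kN·m
  R_B = 7w₀L/20 = 7·8·10/20 = 28 kN
  M_B = -w₀L²/20 = -8·10²/20 = -40 kN·m
Load 2 — applied couple M₀=10 kN·m at a=4 m (b=L-a=6):
  R_A = 6M₀ab/L³ = 6·10·4·6/10³ = 36/25 kN
  M_A = M₀b(2a-b)/L² = 10·6·(2·4-6)/10² = 6/5 kN·m
  R_B = -6M₀ab/L³ = -6·10·4·6/10³ = -36/25 kN
  M_B = M₀a(2b-a)/L² = 10·4·(2·6-4)/10² = 16/5 kN·m
Superposition: R_A = 336/25 kN, M_A = 418/15 kN·m, R_B = 664/25 kN, M_B = -184/5 kN·m

R_A = 336/25 kN, M_A = 418/15 kN·m, R_B = 664/25 kN, M_B = -184/5 kN·m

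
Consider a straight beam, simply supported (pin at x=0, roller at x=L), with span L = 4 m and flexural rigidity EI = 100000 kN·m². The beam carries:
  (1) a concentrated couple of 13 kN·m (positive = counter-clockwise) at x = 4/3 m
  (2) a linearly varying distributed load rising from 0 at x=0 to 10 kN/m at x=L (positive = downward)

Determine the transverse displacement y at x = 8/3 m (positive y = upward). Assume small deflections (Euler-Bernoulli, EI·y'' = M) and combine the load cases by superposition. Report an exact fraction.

y(8/3) = -31/364500 m

Load 1 — applied couple M₀=13 kN·m at a=4/3 m (b=L-a=8/3):
  y_1 = (M₀x³/(6L)-M₀(x-a)²/2+C₁x)/EI  [x>a] with C₁=M₀(3b²-L²)/(6L)=26/9 = (13·(8/3)³/(6·4)-13·((8/3)-(4/3))²/2+(26/9)·(8/3))/100000 = 13/202500 m
Load 2 — triangular load w₀=10 kN/m (0→w₀ over full span):
  y_2 = -w₀x(7L⁴-10L²x²+3x⁴)/(360LEI) = -10·(8/3)·(7·4⁴-10·4²·(8/3)²+3·(8/3)⁴)/(360·4·100000) = -68/455625 m
Superposition: y = Σ y_i = -31/364500 m ≈ -0.000085 m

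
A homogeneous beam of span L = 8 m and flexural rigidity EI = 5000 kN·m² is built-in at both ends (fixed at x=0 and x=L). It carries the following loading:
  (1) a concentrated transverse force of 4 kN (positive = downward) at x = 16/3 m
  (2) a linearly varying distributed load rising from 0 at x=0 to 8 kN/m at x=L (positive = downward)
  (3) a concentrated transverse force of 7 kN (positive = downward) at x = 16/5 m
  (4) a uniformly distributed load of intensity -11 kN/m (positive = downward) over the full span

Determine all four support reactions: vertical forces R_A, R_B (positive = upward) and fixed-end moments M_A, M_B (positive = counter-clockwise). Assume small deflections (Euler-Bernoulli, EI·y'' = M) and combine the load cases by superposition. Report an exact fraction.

Load 1 — point force P=4 kN at a=16/3 m (b=L-a=8/3):
  R_A = Pb²(3a+b)/L³ = 4·(8/3)²·(3·(16/3)+(8/3))/8³ = 28/27 kN
  M_A = Pab²/L² = 4·(16/3)·(8/3)²/8² = 64/27 kN·m
  R_B = Pa²(a+3b)/L³ = 4·(16/3)²·((16/3)+3·(8/3))/8³ = 80/27 kN
  M_B = -Pa²b/L² = -4·(16/3)²·(8/3)/8² = -128/27 kN·m
Load 2 — triangular load w₀=8 kN/m (0→w₀ over full span):
  R_A = 3w₀L/20 = 3·8·8/20 = 48/5 kN
  M_A = w₀L²/30 = 8·8²/30 = 256/15 kN·m
  R_B = 7w₀L/20 = 7·8·8/20 = 112/5 kN
  M_B = -w₀L²/20 = -8·8²/20 = -128/5 kN·m
Load 3 — point force P=7 kN at a=16/5 m (b=L-a=24/5):
  R_A = Pb²(3a+b)/L³ = 7·(24/5)²·(3·(16/5)+(24/5))/8³ = 567/125 kN
  M_A = Pab²/L² = 7·(16/5)·(24/5)²/8² = 1008/125 kN·m
  R_B = Pa²(a+3b)/L³ = 7·(16/5)²·((16/5)+3·(24/5))/8³ = 308/125 kN
  M_B = -Pa²b/L² = -7·(16/5)²·(24/5)/8² = -672/125 kN·m
Load 4 — uniform load w=-11 kN/m over full span:
  R_A = wL/2 = (-11)·8/2 = -44 kN
  M_A = wL²/12 = (-11)·8²/12 = -176/3 kN·m
  R_B = wL/2 = (-11)·8/2 = -44 kN
  M_B = -wL²/12 = -(-11)·8²/12 = 176/3 kN·m
Superposition: R_A = -97291/3375 kN, M_A = -105184/3375 kN·m, R_B = -54584/3375 kN, M_B = 77456/3375 kN·m

R_A = -97291/3375 kN, M_A = -105184/3375 kN·m, R_B = -54584/3375 kN, M_B = 77456/3375 kN·m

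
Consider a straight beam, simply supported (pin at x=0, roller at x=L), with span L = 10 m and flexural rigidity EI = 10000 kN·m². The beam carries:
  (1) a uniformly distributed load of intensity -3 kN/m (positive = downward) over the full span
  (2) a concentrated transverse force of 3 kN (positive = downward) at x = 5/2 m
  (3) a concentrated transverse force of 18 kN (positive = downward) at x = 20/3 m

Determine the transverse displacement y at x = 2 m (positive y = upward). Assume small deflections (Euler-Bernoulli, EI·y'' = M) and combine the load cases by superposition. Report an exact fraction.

Load 1 — uniform load w=-3 kN/m over full span:
  y_1 = -wx(L³-2Lx²+x³)/(24EI) = -(-3)·2·(10³-2·10·2²+2³)/(24·10000) = 29/1250 m
Load 2 — point force P=3 kN at a=5/2 m (b=L-a=15/2):
  y_2 = -Pbx(L²-b²-x²)/(6LEI)  [x≤a] = -3·(15/2)·2·(10²-(15/2)²-2²)/(6·10·10000) = -477/160000 m
Load 3 — point force P=18 kN at a=20/3 m (b=L-a=10/3):
  y_3 = -Pbx(L²-b²-x²)/(6LEI)  [x≤a] = -18·(10/3)·2·(10²-(10/3)²-2²)/(6·10·10000) = -191/11250 m
Superposition: y = Σ y_i = 4667/1440000 m ≈ 0.003241 m

y(2) = 4667/1440000 m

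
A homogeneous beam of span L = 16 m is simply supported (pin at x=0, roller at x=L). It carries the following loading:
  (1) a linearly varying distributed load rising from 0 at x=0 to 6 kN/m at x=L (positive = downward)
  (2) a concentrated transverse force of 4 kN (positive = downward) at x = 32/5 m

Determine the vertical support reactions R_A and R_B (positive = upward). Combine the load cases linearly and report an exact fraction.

Load 1 — triangular load w₀=6 kN/m (0→w₀ over full span):
  R_A = w₀L/6 = 6·16/6 = 16 kN
  R_B = w₀L/3 = 6·16/3 = 32 kN
Load 2 — point force P=4 kN at a=32/5 m (b=L-a=48/5):
  R_A = Pb/L = 4·(48/5)/16 = 12/5 kN
  R_B = Pa/L = 4·(32/5)/16 = 8/5 kN
Superposition: R_A = 92/5 kN, R_B = 168/5 kN

R_A = 92/5 kN, R_B = 168/5 kN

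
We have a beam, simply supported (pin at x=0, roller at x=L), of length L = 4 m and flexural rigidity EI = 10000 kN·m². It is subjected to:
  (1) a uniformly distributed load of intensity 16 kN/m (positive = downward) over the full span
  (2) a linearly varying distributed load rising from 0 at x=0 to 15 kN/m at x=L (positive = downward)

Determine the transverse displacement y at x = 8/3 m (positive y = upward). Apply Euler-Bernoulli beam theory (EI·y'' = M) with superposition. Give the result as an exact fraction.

y(8/3) = -116/16875 m

Load 1 — uniform load w=16 kN/m over full span:
  y_1 = -wx(L³-2Lx²+x³)/(24EI) = -16·(8/3)·(4³-2·4·(8/3)²+(8/3)³)/(24·10000) = -704/151875 m
Load 2 — triangular load w₀=15 kN/m (0→w₀ over full span):
  y_2 = -w₀x(7L⁴-10L²x²+3x⁴)/(360LEI) = -15·(8/3)·(7·4⁴-10·4²·(8/3)²+3·(8/3)⁴)/(360·4·10000) = -68/30375 m
Superposition: y = Σ y_i = -116/16875 m ≈ -0.006874 m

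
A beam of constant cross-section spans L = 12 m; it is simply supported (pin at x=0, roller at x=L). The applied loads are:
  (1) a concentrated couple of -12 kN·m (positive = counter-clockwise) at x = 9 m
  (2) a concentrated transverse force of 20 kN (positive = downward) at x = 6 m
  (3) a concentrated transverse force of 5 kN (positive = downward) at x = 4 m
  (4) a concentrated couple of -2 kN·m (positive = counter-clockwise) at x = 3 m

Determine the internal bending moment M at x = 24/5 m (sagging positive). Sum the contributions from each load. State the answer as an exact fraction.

M(24/5) = 282/5 kN·m

Load 1 — applied couple M₀=-12 kN·m at a=9 m (b=L-a=3):
  M_1 = M₀x/L  [x≤a] = (-12)·(24/5)/12 = -24/5 kN·m
Load 2 — point force P=20 kN at a=6 m (b=L-a=6):
  M_2 = Pbx/L  [x≤a] = 20·6·(24/5)/12 = 48 kN·m
Load 3 — point force P=5 kN at a=4 m (b=L-a=8):
  M_3 = Pa(L-x)/L  [x>a] = 5·4·(12-(24/5))/12 = 12 kN·m
Load 4 — applied couple M₀=-2 kN·m at a=3 m (b=L-a=9):
  M_4 = M₀x/L - M₀  [x>a] = (-2)·(24/5)/12 - (-2) = 6/5 kN·m
Superposition: M = Σ M_i = 282/5 kN·m ≈ 56.400000 kN·m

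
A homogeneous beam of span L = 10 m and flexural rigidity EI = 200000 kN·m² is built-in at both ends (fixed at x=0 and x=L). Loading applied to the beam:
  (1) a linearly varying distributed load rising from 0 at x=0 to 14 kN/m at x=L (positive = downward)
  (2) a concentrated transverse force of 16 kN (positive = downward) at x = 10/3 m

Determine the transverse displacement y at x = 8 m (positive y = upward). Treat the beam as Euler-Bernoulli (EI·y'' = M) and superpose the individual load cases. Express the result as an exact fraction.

y(8) = -3221/6328125 m

Load 1 — triangular load w₀=14 kN/m (0→w₀ over full span):
  y_1 = -w₀x²(L-x)²(x+2L)/(120LEI) = -14·8²·(10-8)²·(8+2·10)/(120·10·200000) = -98/234375 m
Load 2 — point force P=16 kN at a=10/3 m (b=L-a=20/3):
  y_2 = -Pa²(L-x)²(3bL-(3b+a)(L-x))/(6L³EI)  [x>a] = -16·(10/3)²·(10-8)²·(3·(20/3)·10-(3·(20/3)+(10/3))·(10-8))/(6·10³·200000) = -23/253125 m
Superposition: y = Σ y_i = -3221/6328125 m ≈ -0.000509 m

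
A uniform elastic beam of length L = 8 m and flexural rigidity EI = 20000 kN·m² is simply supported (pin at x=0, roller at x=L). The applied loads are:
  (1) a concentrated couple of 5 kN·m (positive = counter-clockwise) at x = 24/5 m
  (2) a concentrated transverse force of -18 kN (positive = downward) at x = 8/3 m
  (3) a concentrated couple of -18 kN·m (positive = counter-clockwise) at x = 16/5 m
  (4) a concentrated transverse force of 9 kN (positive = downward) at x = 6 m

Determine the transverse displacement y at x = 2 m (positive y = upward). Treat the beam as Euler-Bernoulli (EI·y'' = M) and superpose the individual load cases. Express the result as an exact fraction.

y(2) = 32077/9000000 m

Load 1 — applied couple M₀=5 kN·m at a=24/5 m (b=L-a=16/5):
  y_1 = (M₀x³/(6L)+C₁x)/EI  [x≤a] with C₁=M₀(3b²-L²)/(6L)=-52/15 = (5·2³/(6·8)+(-52/15)·2)/20000 = -61/200000 m
Load 2 — point force P=-18 kN at a=8/3 m (b=L-a=16/3):
  y_2 = -Pbx(L²-b²-x²)/(6LEI)  [x≤a] = -(-18)·(16/3)·2·(8²-(16/3)²-2²)/(6·8·20000) = 71/11250 m
Load 3 — applied couple M₀=-18 kN·m at a=16/5 m (b=L-a=24/5):
  y_3 = (M₀x³/(6L)+C₁x)/EI  [x≤a] with C₁=M₀(3b²-L²)/(6L)=-48/25 = ((-18)·2³/(6·8)+(-48/25)·2)/20000 = -171/500000 m
Load 4 — point force P=9 kN at a=6 m (b=L-a=2):
  y_4 = -Pbx(L²-b²-x²)/(6LEI)  [x≤a] = -9·2·2·(8²-2²-2²)/(6·8·20000) = -21/10000 m
Superposition: y = Σ y_i = 32077/9000000 m ≈ 0.003564 m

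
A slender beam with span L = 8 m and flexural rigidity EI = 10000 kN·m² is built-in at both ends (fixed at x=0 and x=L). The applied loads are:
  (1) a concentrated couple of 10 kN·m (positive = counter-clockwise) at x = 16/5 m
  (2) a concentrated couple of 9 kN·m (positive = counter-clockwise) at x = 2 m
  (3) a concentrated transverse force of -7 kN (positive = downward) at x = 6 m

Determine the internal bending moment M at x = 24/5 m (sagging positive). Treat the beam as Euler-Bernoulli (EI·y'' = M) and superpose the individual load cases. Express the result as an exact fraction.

M(24/5) = -2569/400 kN·m

Load 1 — applied couple M₀=10 kN·m at a=16/5 m (b=L-a=24/5):
  M_1 = R_Ax - M_A - M₀  [x>a] with R_A=9/5, M_A=6/5 = (9/5)·(24/5) - (6/5) - 10 = -64/25 kN·m
Load 2 — applied couple M₀=9 kN·m at a=2 m (b=L-a=6):
  M_2 = R_Ax - M_A - M₀  [x>a] with R_A=81/64, M_A=-27/16 = (81/64)·(24/5) - (-27/16) - 9 = -99/80 kN·m
Load 3 — point force P=-7 kN at a=6 m (b=L-a=2):
  M_3 = Pb²(3a+b)x/L³ - Pab²/L²  [x≤a] = (-7)·2²·(3·6+2)·(24/5)/8³ - (-7)·6·2²/8² = -21/8 kN·m
Superposition: M = Σ M_i = -2569/400 kN·m ≈ -6.422500 kN·m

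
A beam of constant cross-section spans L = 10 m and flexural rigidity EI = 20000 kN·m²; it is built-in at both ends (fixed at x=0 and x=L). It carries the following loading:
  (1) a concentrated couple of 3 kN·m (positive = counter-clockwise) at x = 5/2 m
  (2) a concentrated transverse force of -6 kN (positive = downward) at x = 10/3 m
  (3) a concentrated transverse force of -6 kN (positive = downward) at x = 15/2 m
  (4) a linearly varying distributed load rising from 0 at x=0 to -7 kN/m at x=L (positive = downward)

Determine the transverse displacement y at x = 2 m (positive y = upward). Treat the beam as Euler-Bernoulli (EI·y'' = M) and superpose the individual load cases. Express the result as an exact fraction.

y(2) = 136769/54000000 m

Load 1 — applied couple M₀=3 kN·m at a=5/2 m (b=L-a=15/2):
  y_1 = (R_Ax³/6 - M_Ax²/2)/EI  [x≤a] with R_A=27/80, M_A=-9/16 = ((27/80)·2³/6 - (-9/16)·2²/2)/20000 = 63/800000 m
Load 2 — point force P=-6 kN at a=10/3 m (b=L-a=20/3):
  y_2 = -Pb²x²(3aL-(3a+b)x)/(6L³EI)  [x≤a] = -(-6)·(20/3)²·2²·(3·(10/3)·10-(3·(10/3)+(20/3))·2)/(6·10³·20000) = 2/3375 m
Load 3 — point force P=-6 kN at a=15/2 m (b=L-a=5/2):
  y_3 = -Pb²x²(3aL-(3a+b)x)/(6L³EI)  [x≤a] = -(-6)·(5/2)²·2²·(3·(15/2)·10-(3·(15/2)+(5/2))·2)/(6·10³·20000) = 7/32000 m
Load 4 — triangular load w₀=-7 kN/m (0→w₀ over full span):
  y_4 = -w₀x²(L-x)²(x+2L)/(120LEI) = -(-7)·2²·(10-2)²·(2+2·10)/(120·10·20000) = 77/46875 m
Superposition: y = Σ y_i = 136769/54000000 m ≈ 0.002533 m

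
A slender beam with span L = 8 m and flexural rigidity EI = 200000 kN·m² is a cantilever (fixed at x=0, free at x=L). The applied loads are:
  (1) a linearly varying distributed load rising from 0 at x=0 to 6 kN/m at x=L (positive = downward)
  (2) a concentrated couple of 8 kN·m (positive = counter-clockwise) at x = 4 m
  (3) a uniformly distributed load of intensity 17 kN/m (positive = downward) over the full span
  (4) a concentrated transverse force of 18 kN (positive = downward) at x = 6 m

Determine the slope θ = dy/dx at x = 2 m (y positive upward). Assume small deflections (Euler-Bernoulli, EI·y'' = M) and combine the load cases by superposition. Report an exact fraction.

Load 1 — triangular load w₀=6 kN/m (0→w₀ over full span):
  θ_1 = (w₀Lx²/4-w₀L²x/3-w₀x⁴/(24L))/EI = (6·8·2²/4-6·8²·2/3-6·2⁴/(24·8))/200000 = -417/400000 rad
Load 2 — applied couple M₀=8 kN·m at a=4 m (b=L-a=4):
  θ_2 = M₀x/EI  [x≤a] = 8·2/200000 = 1/12500 rad
Load 3 — uniform load w=17 kN/m over full span:
  θ_3 = -wx(x²-3Lx+3L²)/(6EI) = -17·2·(2²-3·8·2+3·8²)/(6·200000) = -629/150000 rad
Load 4 — point force P=18 kN at a=6 m (b=L-a=2):
  θ_4 = -Px(2a-x)/(2EI)  [x≤a] = -18·2·(2·6-2)/(2·200000) = -9/10000 rad
Superposition: θ = Σ θ_i = -7267/1200000 rad ≈ -0.006056 rad

θ(2) = -7267/1200000 rad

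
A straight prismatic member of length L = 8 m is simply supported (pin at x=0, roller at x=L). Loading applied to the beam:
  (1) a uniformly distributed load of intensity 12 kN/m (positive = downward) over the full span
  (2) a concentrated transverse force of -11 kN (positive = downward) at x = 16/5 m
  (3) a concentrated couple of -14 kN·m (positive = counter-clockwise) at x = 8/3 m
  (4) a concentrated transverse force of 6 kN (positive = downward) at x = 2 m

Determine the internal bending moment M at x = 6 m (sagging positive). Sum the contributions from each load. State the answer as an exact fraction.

M(6) = 697/10 kN·m

Load 1 — uniform load w=12 kN/m over full span:
  M_1 = wx(L-x)/2 = 12·6·(8-6)/2 = 72 kN·m
Load 2 — point force P=-11 kN at a=16/5 m (b=L-a=24/5):
  M_2 = Pa(L-x)/L  [x>a] = (-11)·(16/5)·(8-6)/8 = -44/5 kN·m
Load 3 — applied couple M₀=-14 kN·m at a=8/3 m (b=L-a=16/3):
  M_3 = M₀x/L - M₀  [x>a] = (-14)·6/8 - (-14) = 7/2 kN·m
Load 4 — point force P=6 kN at a=2 m (b=L-a=6):
  M_4 = Pa(L-x)/L  [x>a] = 6·2·(8-6)/8 = 3 kN·m
Superposition: M = Σ M_i = 697/10 kN·m ≈ 69.700000 kN·m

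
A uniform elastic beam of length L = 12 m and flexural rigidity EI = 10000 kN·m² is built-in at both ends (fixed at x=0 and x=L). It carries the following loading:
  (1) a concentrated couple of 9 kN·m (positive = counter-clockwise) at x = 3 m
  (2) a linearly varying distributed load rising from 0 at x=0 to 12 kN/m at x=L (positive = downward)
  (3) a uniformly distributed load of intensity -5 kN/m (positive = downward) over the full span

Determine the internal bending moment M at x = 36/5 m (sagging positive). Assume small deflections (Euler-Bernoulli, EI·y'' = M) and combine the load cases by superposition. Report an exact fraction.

Load 1 — applied couple M₀=9 kN·m at a=3 m (b=L-a=9):
  M_1 = R_Ax - M_A - M₀  [x>a] with R_A=27/32, M_A=-27/16 = (27/32)·(36/5) - (-27/16) - 9 = -99/80 kN·m
Load 2 — triangular load w₀=12 kN/m (0→w₀ over full span):
  M_2 = 3w₀Lx/20 - w₀L²/30 - w₀x³/(6L) = 3·12·12·(36/5)/20 - 12·12²/30 - 12·(36/5)³/(6·12) = 4464/125 kN·m
Load 3 — uniform load w=-5 kN/m over full span:
  M_3 = wLx/2 - wL²/12 - wx²/2 = (-5)·12·(36/5)/2 - (-5)·12²/12 - (-5)·(36/5)²/2 = -132/5 kN·m
Superposition: M = Σ M_i = 16149/2000 kN·m ≈ 8.074500 kN·m

M(36/5) = 16149/2000 kN·m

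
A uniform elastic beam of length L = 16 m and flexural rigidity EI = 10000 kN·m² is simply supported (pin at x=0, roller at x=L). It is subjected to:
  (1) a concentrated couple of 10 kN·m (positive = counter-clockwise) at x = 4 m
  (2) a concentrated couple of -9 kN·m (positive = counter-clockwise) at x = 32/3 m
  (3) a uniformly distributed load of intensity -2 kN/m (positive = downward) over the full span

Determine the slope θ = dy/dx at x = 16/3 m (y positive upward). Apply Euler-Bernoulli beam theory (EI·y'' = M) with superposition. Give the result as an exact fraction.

Load 1 — applied couple M₀=10 kN·m at a=4 m (b=L-a=12):
  θ_1 = (M₀x²/(2L)-M₀(x-a)+C₁)/EI  [x>a] with C₁=M₀(3b²-L²)/(6L)=55/3 = (10·(16/3)²/(2·16)-10·((16/3)-4)+(55/3))/10000 = 1/720 rad
Load 2 — applied couple M₀=-9 kN·m at a=32/3 m (b=L-a=16/3):
  θ_2 = (M₀x²/(2L)+C₁)/EI  [x≤a] with C₁=M₀(3b²-L²)/(6L)=16 = ((-9)·(16/3)²/(2·16)+16)/10000 = 1/1250 rad
Load 3 — uniform load w=-2 kN/m over full span:
  θ_3 = -w(L³-6Lx²+4x³)/(24EI) = -(-2)·(16³-6·16·(16/3)²+4·(16/3)³)/(24·10000) = 832/50625 rad
Superposition: θ = Σ θ_i = 3017/162000 rad ≈ 0.018623 rad

θ(16/3) = 3017/162000 rad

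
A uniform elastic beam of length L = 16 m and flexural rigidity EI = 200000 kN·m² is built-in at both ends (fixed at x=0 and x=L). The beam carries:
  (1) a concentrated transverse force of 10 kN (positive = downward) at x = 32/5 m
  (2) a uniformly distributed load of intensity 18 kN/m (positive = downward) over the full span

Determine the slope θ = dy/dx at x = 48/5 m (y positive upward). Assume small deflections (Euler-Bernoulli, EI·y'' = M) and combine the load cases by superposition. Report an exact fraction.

θ(48/5) = 3136/1953125 rad

Load 1 — point force P=10 kN at a=32/5 m (b=L-a=48/5):
  θ_1 = Pa²(L-x)(2bL-(3b+a)(L-x))/(2L³EI)  [x>a] = 10·(32/5)²·(16-(48/5))·(2·(48/5)·16-(3·(48/5)+(32/5))·(16-(48/5)))/(2·16³·200000) = 256/1953125 rad
Load 2 — uniform load w=18 kN/m over full span:
  θ_2 = -wx(L-x)(L-2x)/(12EI) = -18·(48/5)·(16-(48/5))·(16-2·(48/5))/(12·200000) = 576/390625 rad
Superposition: θ = Σ θ_i = 3136/1953125 rad ≈ 0.001606 rad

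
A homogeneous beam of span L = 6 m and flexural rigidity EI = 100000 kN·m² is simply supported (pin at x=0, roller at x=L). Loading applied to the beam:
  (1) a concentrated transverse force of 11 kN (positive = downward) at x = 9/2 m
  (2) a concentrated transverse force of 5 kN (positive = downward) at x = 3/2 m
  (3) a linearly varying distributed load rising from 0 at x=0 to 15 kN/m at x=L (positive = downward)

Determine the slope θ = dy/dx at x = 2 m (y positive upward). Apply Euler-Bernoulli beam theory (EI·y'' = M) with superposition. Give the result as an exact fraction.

Load 1 — point force P=11 kN at a=9/2 m (b=L-a=3/2):
  θ_1 = -Pb(L²-b²-3x²)/(6LEI)  [x≤a] = -11·(3/2)·(6²-(3/2)²-3·2²)/(6·6·100000) = -319/3200000 rad
Load 2 — point force P=5 kN at a=3/2 m (b=L-a=9/2):
  θ_2 = -Pa(2L²-6Lx+3x²+a²)/(6LEI)  [x>a] = -5·(3/2)·(2·6²-6·6·2+3·2²+(3/2)²)/(6·6·100000) = -19/640000 rad
Load 3 — triangular load w₀=15 kN/m (0→w₀ over full span):
  θ_3 = -w₀(7L⁴-30L²x²+15x⁴)/(360LEI) = -15·(7·6⁴-30·6²·2²+15·2⁴)/(360·6·100000) = -13/37500 rad
Superposition: θ = Σ θ_i = -457/960000 rad ≈ -0.000476 rad

θ(2) = -457/960000 rad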